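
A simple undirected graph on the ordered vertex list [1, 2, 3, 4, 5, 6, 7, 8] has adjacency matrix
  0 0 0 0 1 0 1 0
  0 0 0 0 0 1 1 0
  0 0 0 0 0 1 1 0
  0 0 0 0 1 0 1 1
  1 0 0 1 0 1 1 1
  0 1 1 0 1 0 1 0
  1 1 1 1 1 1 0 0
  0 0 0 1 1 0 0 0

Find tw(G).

A width-2 tree decomposition is:
Bags: B1 = {5, 6, 7}  B2 = {1, 5, 7}  B3 = {3, 6, 7}  B4 = {4, 5, 7}  B5 = {4, 5, 8}  B6 = {2, 6, 7}
Tree: B1–B2, B1–B3, B1–B4, B4–B5, B1–B6
Each bag holds 3 vertices, so the decomposition has width 2, which upper-bounds the treewidth. On the other hand G contains the 3-clique {4, 5, 8}. A clique must lie in a single bag of any decomposition, so no decomposition can have width below 2. Therefore the treewidth is 2.

2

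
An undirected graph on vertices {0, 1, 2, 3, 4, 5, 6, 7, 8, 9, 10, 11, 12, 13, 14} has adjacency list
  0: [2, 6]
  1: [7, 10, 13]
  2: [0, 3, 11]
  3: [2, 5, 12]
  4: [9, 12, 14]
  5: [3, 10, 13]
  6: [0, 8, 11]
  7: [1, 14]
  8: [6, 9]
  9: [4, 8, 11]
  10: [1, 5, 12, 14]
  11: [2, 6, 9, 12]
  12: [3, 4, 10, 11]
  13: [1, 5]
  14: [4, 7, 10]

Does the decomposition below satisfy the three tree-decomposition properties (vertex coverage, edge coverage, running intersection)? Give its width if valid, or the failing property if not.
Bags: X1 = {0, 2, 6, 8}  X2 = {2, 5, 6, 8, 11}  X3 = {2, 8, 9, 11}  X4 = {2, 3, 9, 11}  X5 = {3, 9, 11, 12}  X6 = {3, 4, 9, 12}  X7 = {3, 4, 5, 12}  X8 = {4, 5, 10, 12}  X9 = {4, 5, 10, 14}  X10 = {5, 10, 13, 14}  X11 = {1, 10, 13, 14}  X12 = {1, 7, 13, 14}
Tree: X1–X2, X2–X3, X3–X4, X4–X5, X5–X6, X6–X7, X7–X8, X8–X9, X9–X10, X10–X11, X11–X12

No — bags containing vertex 5 are not connected in the tree.

A tree decomposition must satisfy three properties: every vertex lies in some bag; for every edge, both endpoints lie together in some bag; and for every vertex, the bags containing it form a connected subtree. Here bags containing vertex 5 are not connected in the tree, so the decomposition is invalid.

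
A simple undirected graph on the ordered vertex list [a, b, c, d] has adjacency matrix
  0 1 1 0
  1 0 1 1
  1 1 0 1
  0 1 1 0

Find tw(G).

A width-2 tree decomposition is:
Bags: B1 = {a, b, c}  B2 = {b, c, d}
Tree: B1–B2
Each bag holds 3 vertices, so the decomposition has width 2, which upper-bounds the treewidth. For the lower bound, the 3 vertices {b, c, d} are pairwise adjacent, and any tree decomposition puts a clique entirely inside one bag — forcing width ≥ 2. Combining the bounds, tw(G) = 2.

2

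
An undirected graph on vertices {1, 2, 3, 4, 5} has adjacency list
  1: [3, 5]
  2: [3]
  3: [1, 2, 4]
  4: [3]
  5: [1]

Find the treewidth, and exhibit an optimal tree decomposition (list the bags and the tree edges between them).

Every bag has size at most 2, so the width is 2 − 1 = 1 and tw(G) ≤ 1. G has an edge, so its treewidth is at least 1. The upper and lower bounds meet at 1, so that is the treewidth.

Treewidth 1.
Bags: B1 = {2, 3}  B2 = {3, 4}  B3 = {1, 3}  B4 = {1, 5}
Tree: B1–B2, B1–B3, B3–B4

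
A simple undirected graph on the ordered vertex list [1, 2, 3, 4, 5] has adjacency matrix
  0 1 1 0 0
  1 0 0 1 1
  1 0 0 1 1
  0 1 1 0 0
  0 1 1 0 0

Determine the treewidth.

2

A width-2 tree decomposition is:
Bags: B1 = {1, 2, 3}  B2 = {2, 3, 5}  B3 = {2, 3, 4}
Tree: B1–B2, B2–B3
The largest bag has 3 vertices, giving width 2; this decomposition certifies tw(G) ≤ 2. Since 1–2–5–3–1 is a cycle in G, G is not acyclic. Forests are exactly the graphs of treewidth ≤ 1, so tw(G) ≥ 2. The upper and lower bounds meet at 2, so that is the treewidth.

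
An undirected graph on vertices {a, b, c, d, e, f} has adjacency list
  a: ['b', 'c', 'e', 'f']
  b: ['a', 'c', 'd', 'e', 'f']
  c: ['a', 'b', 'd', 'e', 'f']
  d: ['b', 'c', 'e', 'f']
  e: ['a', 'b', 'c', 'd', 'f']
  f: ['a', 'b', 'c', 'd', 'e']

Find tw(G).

4

A width-4 tree decomposition is:
Bags: B1 = {a, b, c, e, f}  B2 = {b, c, d, e, f}
Tree: B1–B2
Every bag has size at most 5, so the width is 5 − 1 = 4 and tw(G) ≤ 4. Conversely, {b, c, d, e, f} is a clique of size 5, and the vertices of any clique must share a bag in every tree decomposition; so some bag has ≥ 5 vertices and tw(G) ≥ 4. Hence tw(G) = 4 exactly.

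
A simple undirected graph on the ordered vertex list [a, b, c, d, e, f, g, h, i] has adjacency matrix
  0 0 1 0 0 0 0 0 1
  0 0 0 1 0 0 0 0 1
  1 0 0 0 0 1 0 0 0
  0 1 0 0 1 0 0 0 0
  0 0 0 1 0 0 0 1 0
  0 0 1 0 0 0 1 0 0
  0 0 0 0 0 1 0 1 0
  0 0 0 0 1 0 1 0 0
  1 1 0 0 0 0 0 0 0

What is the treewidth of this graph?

2

A width-2 tree decomposition is:
Bags: B1 = {a, c, f}  B2 = {a, f, i}  B3 = {b, f, i}  B4 = {b, d, f}  B5 = {d, e, f}  B6 = {e, f, h}  B7 = {f, g, h}
Tree: B1–B2, B2–B3, B3–B4, B4–B5, B5–B6, B6–B7
Each bag holds 3 vertices, so the decomposition has width 2, which upper-bounds the treewidth. For the lower bound, G contains the cycle f–c–a–i–b–d–e–h–g–f, so G is not a forest; only forests have treewidth ≤ 1, hence tw(G) ≥ 2. Therefore the treewidth is 2.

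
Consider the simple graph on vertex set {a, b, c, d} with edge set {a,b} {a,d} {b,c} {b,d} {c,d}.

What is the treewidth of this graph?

A width-2 tree decomposition is:
Bags: B1 = {b, c, d}  B2 = {a, b, d}
Tree: B1–B2
Each bag holds 3 vertices, so the decomposition has width 2, which upper-bounds the treewidth. On the other hand G contains the 3-clique {b, c, d}. A clique must lie in a single bag of any decomposition, so no decomposition can have width below 2. Therefore the treewidth is 2.

2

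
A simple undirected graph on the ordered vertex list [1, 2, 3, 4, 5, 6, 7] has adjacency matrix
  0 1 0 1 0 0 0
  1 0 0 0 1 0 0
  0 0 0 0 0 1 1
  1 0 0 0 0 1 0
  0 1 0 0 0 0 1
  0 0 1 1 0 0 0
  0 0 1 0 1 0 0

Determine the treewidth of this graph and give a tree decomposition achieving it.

Treewidth 2.
One optimal decomposition is:
Bags: B1 = {1, 4, 6}  B2 = {1, 3, 6}  B3 = {1, 3, 7}  B4 = {1, 5, 7}  B5 = {1, 2, 5}
Tree: B1–B2, B2–B3, B3–B4, B4–B5

Each bag holds 3 vertices, so the decomposition has width 2, which upper-bounds the treewidth. The edges 1–4–6–3–7–5–2–1 form a cycle, so G is not a tree and its treewidth is at least 2. Hence tw(G) = 2 exactly.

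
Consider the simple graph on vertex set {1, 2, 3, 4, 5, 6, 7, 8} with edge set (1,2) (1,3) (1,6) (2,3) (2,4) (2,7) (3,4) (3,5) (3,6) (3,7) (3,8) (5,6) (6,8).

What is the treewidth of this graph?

2

A width-2 tree decomposition is:
Bags: B1 = {3, 5, 6}  B2 = {1, 3, 6}  B3 = {1, 2, 3}  B4 = {2, 3, 7}  B5 = {3, 6, 8}  B6 = {2, 3, 4}
Tree: B1–B2, B2–B3, B3–B4, B2–B5, B3–B6
The largest bag has 3 vertices, giving width 2; this decomposition certifies tw(G) ≤ 2. Conversely, {3, 6, 8} is a clique of size 3, and the vertices of any clique must share a bag in every tree decomposition; so some bag has ≥ 3 vertices and tw(G) ≥ 2. Combining the bounds, tw(G) = 2.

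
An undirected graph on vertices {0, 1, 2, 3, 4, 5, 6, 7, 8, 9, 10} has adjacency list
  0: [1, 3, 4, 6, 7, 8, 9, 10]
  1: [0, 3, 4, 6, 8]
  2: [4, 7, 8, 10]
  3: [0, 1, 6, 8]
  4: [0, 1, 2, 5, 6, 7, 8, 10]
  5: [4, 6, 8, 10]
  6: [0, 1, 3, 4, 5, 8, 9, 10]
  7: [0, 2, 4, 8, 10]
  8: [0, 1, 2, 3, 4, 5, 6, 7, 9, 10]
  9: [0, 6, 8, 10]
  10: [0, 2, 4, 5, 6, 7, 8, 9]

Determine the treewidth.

A width-4 tree decomposition is:
Bags: B1 = {0, 4, 7, 8, 10}  B2 = {0, 4, 6, 8, 10}  B3 = {0, 1, 4, 6, 8}  B4 = {4, 5, 6, 8, 10}  B5 = {0, 1, 3, 6, 8}  B6 = {0, 6, 8, 9, 10}  B7 = {2, 4, 7, 8, 10}
Tree: B1–B2, B2–B3, B2–B4, B3–B5, B2–B6, B1–B7
Every bag has size at most 5, so the width is 5 − 1 = 4 and tw(G) ≤ 4. Conversely, {0, 1, 3, 6, 8} is a clique of size 5, and the vertices of any clique must share a bag in every tree decomposition; so some bag has ≥ 5 vertices and tw(G) ≥ 4. The upper and lower bounds meet at 4, so that is the treewidth.

4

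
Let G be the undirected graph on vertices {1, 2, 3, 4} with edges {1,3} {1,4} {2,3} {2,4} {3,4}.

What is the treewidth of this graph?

A width-2 tree decomposition is:
Bags: B1 = {2, 3, 4}  B2 = {1, 3, 4}
Tree: B1–B2
Every bag has size at most 3, so the width is 3 − 1 = 2 and tw(G) ≤ 2. Conversely, {1, 3, 4} is a clique of size 3, and the vertices of any clique must share a bag in every tree decomposition; so some bag has ≥ 3 vertices and tw(G) ≥ 2. The upper and lower bounds meet at 2, so that is the treewidth.

2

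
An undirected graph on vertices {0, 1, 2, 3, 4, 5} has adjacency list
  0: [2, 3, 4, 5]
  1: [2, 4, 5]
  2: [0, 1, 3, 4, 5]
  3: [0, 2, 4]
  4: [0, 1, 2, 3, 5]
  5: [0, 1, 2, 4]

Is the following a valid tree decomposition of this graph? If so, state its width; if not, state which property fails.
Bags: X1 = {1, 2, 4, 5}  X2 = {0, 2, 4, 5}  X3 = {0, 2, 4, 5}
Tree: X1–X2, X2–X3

No — vertex 3 appears in no bag.

A tree decomposition must satisfy three properties: every vertex lies in some bag; for every edge, both endpoints lie together in some bag; and for every vertex, the bags containing it form a connected subtree. Here vertex 3 appears in no bag, so the decomposition is invalid.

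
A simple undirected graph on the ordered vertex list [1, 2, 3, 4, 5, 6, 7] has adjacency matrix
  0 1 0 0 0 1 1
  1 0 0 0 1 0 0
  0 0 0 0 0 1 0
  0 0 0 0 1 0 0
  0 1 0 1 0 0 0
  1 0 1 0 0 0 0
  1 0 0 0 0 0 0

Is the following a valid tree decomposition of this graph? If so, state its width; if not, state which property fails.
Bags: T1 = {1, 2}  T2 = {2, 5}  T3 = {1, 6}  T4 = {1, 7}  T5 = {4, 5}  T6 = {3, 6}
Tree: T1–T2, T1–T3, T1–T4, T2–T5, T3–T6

Yes; width 1.

Vertex coverage: the bags together contain {1, 2, 3, 4, 5, 6, 7}, the full vertex set. Edge coverage: each edge of G has both endpoints in at least one bag. Running intersection: for every vertex, the bags containing it form a connected subtree. All three properties hold, so this is a valid tree decomposition of width max|bag| − 1 = 1, and hence tw(G) ≤ 1.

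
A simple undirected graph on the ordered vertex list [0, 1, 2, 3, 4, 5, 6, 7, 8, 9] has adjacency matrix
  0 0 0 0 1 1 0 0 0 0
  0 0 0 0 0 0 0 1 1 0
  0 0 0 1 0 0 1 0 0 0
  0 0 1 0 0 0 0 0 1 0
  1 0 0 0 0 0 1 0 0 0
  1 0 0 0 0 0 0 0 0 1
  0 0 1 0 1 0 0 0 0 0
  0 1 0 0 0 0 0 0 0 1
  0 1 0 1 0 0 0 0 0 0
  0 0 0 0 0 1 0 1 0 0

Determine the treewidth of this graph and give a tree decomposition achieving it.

Treewidth 2.
One optimal decomposition is:
Bags: B1 = {1, 7, 9}  B2 = {1, 8, 9}  B3 = {3, 8, 9}  B4 = {2, 3, 9}  B5 = {2, 6, 9}  B6 = {4, 6, 9}  B7 = {0, 4, 9}  B8 = {0, 5, 9}
Tree: B1–B2, B2–B3, B3–B4, B4–B5, B5–B6, B6–B7, B7–B8

The largest bag has 3 vertices, giving width 2; this decomposition certifies tw(G) ≤ 2. Since 9–7–1–8–3–2–6–4–0–5–9 is a cycle in G, G is not acyclic. Forests are exactly the graphs of treewidth ≤ 1, so tw(G) ≥ 2. Combining the bounds, tw(G) = 2.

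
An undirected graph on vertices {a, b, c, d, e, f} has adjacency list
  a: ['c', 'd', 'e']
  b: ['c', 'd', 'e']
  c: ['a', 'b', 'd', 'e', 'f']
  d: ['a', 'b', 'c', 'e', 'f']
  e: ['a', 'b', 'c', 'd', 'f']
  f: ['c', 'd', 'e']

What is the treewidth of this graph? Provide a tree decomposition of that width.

Treewidth 3.
One optimal decomposition is:
Bags: B1 = {a, c, d, e}  B2 = {b, c, d, e}  B3 = {c, d, e, f}
Tree: B1–B2, B2–B3

The largest bag has 4 vertices, giving width 3; this decomposition certifies tw(G) ≤ 3. On the other hand G contains the 4-clique {a, c, d, e}. A clique must lie in a single bag of any decomposition, so no decomposition can have width below 3. Therefore the treewidth is 3.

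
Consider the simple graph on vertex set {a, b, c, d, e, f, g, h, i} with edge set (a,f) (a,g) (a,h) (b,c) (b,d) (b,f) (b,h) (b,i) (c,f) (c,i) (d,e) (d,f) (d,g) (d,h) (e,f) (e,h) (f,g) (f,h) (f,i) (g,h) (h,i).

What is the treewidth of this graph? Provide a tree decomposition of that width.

The largest bag has 4 vertices, giving width 3; this decomposition certifies tw(G) ≤ 3. On the other hand G contains the 4-clique {d, f, g, h}. A clique must lie in a single bag of any decomposition, so no decomposition can have width below 3. Hence tw(G) = 3 exactly.

Treewidth 3.
One such decomposition:
Bags: B1 = {b, f, h, i}  B2 = {b, d, f, h}  B3 = {d, f, g, h}  B4 = {d, e, f, h}  B5 = {b, c, f, i}  B6 = {a, f, g, h}
Tree: B1–B2, B2–B3, B2–B4, B1–B5, B3–B6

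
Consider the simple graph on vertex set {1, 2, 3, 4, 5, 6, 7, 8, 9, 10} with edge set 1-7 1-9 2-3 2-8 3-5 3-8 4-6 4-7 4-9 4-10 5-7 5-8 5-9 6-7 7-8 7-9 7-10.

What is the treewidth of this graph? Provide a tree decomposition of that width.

Treewidth 2.
One such decomposition:
Bags: B1 = {5, 7, 8}  B2 = {5, 7, 9}  B3 = {4, 7, 9}  B4 = {4, 6, 7}  B5 = {3, 5, 8}  B6 = {4, 7, 10}  B7 = {1, 7, 9}  B8 = {2, 3, 8}
Tree: B1–B2, B2–B3, B3–B4, B1–B5, B3–B6, B2–B7, B5–B8

The largest bag has 3 vertices, giving width 2; this decomposition certifies tw(G) ≤ 2. Conversely, {2, 3, 8} is a clique of size 3, and the vertices of any clique must share a bag in every tree decomposition; so some bag has ≥ 3 vertices and tw(G) ≥ 2. Therefore the treewidth is 2.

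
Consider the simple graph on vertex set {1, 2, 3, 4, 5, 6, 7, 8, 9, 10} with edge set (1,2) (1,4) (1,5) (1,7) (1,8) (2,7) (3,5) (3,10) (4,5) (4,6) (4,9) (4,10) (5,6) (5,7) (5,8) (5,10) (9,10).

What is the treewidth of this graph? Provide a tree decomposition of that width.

Every bag has size at most 3, so the width is 3 − 1 = 2 and tw(G) ≤ 2. On the other hand G contains the 3-clique {4, 9, 10}. A clique must lie in a single bag of any decomposition, so no decomposition can have width below 2. Combining the bounds, tw(G) = 2.

Treewidth 2.
One such decomposition:
Bags: B1 = {1, 4, 5}  B2 = {4, 5, 6}  B3 = {4, 5, 10}  B4 = {4, 9, 10}  B5 = {1, 5, 8}  B6 = {1, 5, 7}  B7 = {3, 5, 10}  B8 = {1, 2, 7}
Tree: B1–B2, B1–B3, B3–B4, B1–B5, B5–B6, B3–B7, B6–B8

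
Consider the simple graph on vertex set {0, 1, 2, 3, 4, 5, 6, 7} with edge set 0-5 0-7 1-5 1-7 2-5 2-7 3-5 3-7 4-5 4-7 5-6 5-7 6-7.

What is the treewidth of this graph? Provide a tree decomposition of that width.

Treewidth 2.
One optimal decomposition is:
Bags: B1 = {5, 6, 7}  B2 = {3, 5, 7}  B3 = {1, 5, 7}  B4 = {4, 5, 7}  B5 = {2, 5, 7}  B6 = {0, 5, 7}
Tree: B1–B2, B1–B3, B1–B4, B2–B5, B5–B6

Every bag has size at most 3, so the width is 3 − 1 = 2 and tw(G) ≤ 2. On the other hand G contains the 3-clique {0, 5, 7}. A clique must lie in a single bag of any decomposition, so no decomposition can have width below 2. Combining the bounds, tw(G) = 2.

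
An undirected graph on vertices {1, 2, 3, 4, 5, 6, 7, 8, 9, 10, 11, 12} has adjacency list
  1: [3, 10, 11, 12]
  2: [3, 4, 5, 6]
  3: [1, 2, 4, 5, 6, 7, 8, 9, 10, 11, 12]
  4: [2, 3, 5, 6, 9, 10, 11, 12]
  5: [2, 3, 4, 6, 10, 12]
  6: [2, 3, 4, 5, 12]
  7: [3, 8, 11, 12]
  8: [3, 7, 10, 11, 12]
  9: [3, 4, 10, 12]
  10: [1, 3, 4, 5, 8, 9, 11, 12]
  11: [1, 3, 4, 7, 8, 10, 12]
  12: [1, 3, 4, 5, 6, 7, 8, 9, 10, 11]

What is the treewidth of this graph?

A width-4 tree decomposition is:
Bags: B1 = {3, 4, 5, 10, 12}  B2 = {3, 4, 5, 6, 12}  B3 = {3, 4, 10, 11, 12}  B4 = {3, 4, 9, 10, 12}  B5 = {1, 3, 10, 11, 12}  B6 = {3, 8, 10, 11, 12}  B7 = {2, 3, 4, 5, 6}  B8 = {3, 7, 8, 11, 12}
Tree: B1–B2, B1–B3, B3–B4, B3–B5, B3–B6, B2–B7, B6–B8
The largest bag has 5 vertices, giving width 4; this decomposition certifies tw(G) ≤ 4. On the other hand G contains the 5-clique {2, 3, 4, 5, 6}. A clique must lie in a single bag of any decomposition, so no decomposition can have width below 4. The upper and lower bounds meet at 4, so that is the treewidth.

4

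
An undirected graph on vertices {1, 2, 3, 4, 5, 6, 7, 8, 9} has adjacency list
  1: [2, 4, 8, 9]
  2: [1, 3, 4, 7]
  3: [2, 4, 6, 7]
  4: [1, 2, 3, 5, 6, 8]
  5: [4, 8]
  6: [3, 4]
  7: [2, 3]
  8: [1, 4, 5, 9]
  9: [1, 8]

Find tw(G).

A width-2 tree decomposition is:
Bags: B1 = {1, 2, 4}  B2 = {1, 4, 8}  B3 = {1, 8, 9}  B4 = {2, 3, 4}  B5 = {2, 3, 7}  B6 = {4, 5, 8}  B7 = {3, 4, 6}
Tree: B1–B2, B2–B3, B1–B4, B4–B5, B2–B6, B4–B7
Every bag has size at most 3, so the width is 3 − 1 = 2 and tw(G) ≤ 2. For the lower bound, the 3 vertices {1, 8, 9} are pairwise adjacent, and any tree decomposition puts a clique entirely inside one bag — forcing width ≥ 2. Combining the bounds, tw(G) = 2.

2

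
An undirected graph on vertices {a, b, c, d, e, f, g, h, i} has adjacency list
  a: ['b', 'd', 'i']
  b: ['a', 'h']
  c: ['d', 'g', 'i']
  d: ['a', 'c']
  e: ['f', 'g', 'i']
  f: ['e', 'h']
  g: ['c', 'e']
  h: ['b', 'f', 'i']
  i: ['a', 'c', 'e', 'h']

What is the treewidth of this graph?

3

A width-3 tree decomposition is:
Bags: B1 = {a, b, f, h}  B2 = {a, f, h, i}  B3 = {a, e, f, i}  B4 = {a, d, e, i}  B5 = {c, d, e, i}  B6 = {c, d, e, g}
Tree: B1–B2, B2–B3, B3–B4, B4–B5, B5–B6
Each bag holds 4 vertices, so the decomposition has width 3, which upper-bounds the treewidth. For the lower bound: the 4 vertex sets {b,f,h}, {a}, {i}, {c,d,e,g} are disjoint, each induces a connected subgraph, and every pair is joined by at least one edge of G. Contracting each set to a single vertex therefore yields K_{4} as a minor, and since treewidth is minor-monotone, tw(G) ≥ tw(K_{4}) = 3. Therefore the treewidth is 3.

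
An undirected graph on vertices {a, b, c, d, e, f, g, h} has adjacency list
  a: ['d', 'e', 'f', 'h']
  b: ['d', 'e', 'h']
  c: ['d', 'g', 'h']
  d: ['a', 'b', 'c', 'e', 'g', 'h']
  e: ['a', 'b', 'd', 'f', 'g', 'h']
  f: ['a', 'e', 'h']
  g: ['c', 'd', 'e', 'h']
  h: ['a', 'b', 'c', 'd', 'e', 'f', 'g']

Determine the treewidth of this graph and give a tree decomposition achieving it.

Treewidth 3.
One optimal decomposition is:
Bags: B1 = {d, e, g, h}  B2 = {a, d, e, h}  B3 = {a, e, f, h}  B4 = {b, d, e, h}  B5 = {c, d, g, h}
Tree: B1–B2, B2–B3, B2–B4, B1–B5

The largest bag has 4 vertices, giving width 3; this decomposition certifies tw(G) ≤ 3. For the lower bound, the 4 vertices {d, e, g, h} are pairwise adjacent, and any tree decomposition puts a clique entirely inside one bag — forcing width ≥ 3. Combining the bounds, tw(G) = 3.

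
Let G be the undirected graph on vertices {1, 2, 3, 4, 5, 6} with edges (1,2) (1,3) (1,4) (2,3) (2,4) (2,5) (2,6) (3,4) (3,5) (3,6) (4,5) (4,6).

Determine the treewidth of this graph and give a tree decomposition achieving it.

Treewidth 3.
One optimal decomposition is:
Bags: B1 = {1, 2, 3, 4}  B2 = {2, 3, 4, 6}  B3 = {2, 3, 4, 5}
Tree: B1–B2, B1–B3

The largest bag has 4 vertices, giving width 3; this decomposition certifies tw(G) ≤ 3. On the other hand G contains the 4-clique {1, 2, 3, 4}. A clique must lie in a single bag of any decomposition, so no decomposition can have width below 3. Combining the bounds, tw(G) = 3.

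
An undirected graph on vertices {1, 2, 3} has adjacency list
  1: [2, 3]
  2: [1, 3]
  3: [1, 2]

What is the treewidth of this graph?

A width-2 tree decomposition is:
Bags: B1 = {1, 2, 3}
Tree: (single bag)
A single bag containing all 3 vertices is trivially a valid decomposition of width 2. For the lower bound, the 3 vertices {1, 2, 3} are pairwise adjacent, and any tree decomposition puts a clique entirely inside one bag — forcing width ≥ 2. Hence tw(G) = 2 exactly.

2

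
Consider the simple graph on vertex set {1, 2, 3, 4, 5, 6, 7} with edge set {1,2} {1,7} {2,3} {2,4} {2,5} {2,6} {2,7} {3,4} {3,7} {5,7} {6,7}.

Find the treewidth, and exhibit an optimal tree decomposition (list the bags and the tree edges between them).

Treewidth 2.
Bags: B1 = {2, 6, 7}  B2 = {2, 3, 7}  B3 = {2, 5, 7}  B4 = {1, 2, 7}  B5 = {2, 3, 4}
Tree: B1–B2, B1–B3, B3–B4, B2–B5

The largest bag has 3 vertices, giving width 2; this decomposition certifies tw(G) ≤ 2. On the other hand G contains the 3-clique {2, 3, 4}. A clique must lie in a single bag of any decomposition, so no decomposition can have width below 2. Hence tw(G) = 2 exactly.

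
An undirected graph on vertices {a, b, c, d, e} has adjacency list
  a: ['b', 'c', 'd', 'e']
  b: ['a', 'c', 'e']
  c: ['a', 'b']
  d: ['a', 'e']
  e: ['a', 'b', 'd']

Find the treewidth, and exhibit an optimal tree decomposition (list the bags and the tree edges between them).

The largest bag has 3 vertices, giving width 2; this decomposition certifies tw(G) ≤ 2. Conversely, {a, d, e} is a clique of size 3, and the vertices of any clique must share a bag in every tree decomposition; so some bag has ≥ 3 vertices and tw(G) ≥ 2. Therefore the treewidth is 2.

Treewidth 2.
One optimal decomposition is:
Bags: B1 = {a, b, e}  B2 = {a, b, c}  B3 = {a, d, e}
Tree: B1–B2, B1–B3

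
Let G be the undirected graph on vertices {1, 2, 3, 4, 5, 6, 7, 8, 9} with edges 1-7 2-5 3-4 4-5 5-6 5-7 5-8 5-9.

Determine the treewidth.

1

A width-1 tree decomposition is:
Bags: B1 = {4, 5}  B2 = {5, 8}  B3 = {5, 7}  B4 = {3, 4}  B5 = {5, 6}  B6 = {1, 7}  B7 = {2, 5}  B8 = {5, 9}
Tree: B1–B2, B2–B3, B1–B4, B1–B5, B3–B6, B1–B7, B3–B8
The largest bag has 2 vertices, giving width 1; this decomposition certifies tw(G) ≤ 1. G has an edge, so its treewidth is at least 1. Therefore the treewidth is 1.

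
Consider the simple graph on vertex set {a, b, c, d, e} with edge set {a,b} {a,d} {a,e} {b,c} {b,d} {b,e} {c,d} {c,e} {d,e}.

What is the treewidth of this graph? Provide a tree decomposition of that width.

Every bag has size at most 4, so the width is 4 − 1 = 3 and tw(G) ≤ 3. For the lower bound, the 4 vertices {b, c, d, e} are pairwise adjacent, and any tree decomposition puts a clique entirely inside one bag — forcing width ≥ 3. Hence tw(G) = 3 exactly.

Treewidth 3.
One optimal decomposition is:
Bags: B1 = {a, b, d, e}  B2 = {b, c, d, e}
Tree: B1–B2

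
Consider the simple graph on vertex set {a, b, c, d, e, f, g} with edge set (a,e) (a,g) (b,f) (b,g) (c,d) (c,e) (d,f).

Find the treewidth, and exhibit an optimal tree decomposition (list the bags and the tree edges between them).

Treewidth 2.
Bags: B1 = {c, d, e}  B2 = {d, e, f}  B3 = {b, e, f}  B4 = {b, e, g}  B5 = {a, e, g}
Tree: B1–B2, B2–B3, B3–B4, B4–B5

Every bag has size at most 3, so the width is 3 − 1 = 2 and tw(G) ≤ 2. For the lower bound, G contains the cycle e–c–d–f–b–g–a–e, so G is not a forest; only forests have treewidth ≤ 1, hence tw(G) ≥ 2. Combining the bounds, tw(G) = 2.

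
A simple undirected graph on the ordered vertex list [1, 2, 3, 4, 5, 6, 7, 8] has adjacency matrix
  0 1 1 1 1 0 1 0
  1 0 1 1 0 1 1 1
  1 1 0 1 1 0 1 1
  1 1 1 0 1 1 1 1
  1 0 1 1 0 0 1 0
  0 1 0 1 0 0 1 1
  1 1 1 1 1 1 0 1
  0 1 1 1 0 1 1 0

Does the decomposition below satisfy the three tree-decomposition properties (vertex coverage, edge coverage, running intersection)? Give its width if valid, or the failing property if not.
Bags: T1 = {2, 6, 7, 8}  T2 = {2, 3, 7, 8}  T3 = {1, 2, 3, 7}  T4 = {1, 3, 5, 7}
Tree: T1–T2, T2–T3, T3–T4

No — vertex 4 appears in no bag.

A tree decomposition must satisfy three properties: every vertex lies in some bag; for every edge, both endpoints lie together in some bag; and for every vertex, the bags containing it form a connected subtree. Here vertex 4 appears in no bag, so the decomposition is invalid.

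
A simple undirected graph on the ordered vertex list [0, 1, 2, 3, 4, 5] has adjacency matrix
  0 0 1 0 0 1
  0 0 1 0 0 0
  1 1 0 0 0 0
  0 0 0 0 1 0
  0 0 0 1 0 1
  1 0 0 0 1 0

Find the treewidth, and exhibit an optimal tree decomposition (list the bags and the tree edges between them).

Treewidth 1.
One optimal decomposition is:
Bags: B1 = {1, 2}  B2 = {0, 2}  B3 = {0, 5}  B4 = {4, 5}  B5 = {3, 4}
Tree: B1–B2, B2–B3, B3–B4, B4–B5

Each bag holds 2 vertices, so the decomposition has width 1, which upper-bounds the treewidth. Any graph with an edge has treewidth ≥ 1, and G has the edge 1–2. Combining the bounds, tw(G) = 1.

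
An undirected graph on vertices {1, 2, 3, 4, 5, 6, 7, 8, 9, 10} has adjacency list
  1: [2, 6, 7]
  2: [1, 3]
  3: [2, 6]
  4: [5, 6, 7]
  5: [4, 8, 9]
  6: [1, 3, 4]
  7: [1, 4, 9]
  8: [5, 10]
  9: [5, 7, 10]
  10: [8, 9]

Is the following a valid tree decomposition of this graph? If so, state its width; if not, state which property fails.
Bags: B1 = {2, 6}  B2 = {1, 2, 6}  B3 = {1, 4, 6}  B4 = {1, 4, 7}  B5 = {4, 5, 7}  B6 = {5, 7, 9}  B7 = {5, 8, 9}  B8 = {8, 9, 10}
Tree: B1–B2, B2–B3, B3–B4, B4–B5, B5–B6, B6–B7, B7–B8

A tree decomposition must satisfy three properties: every vertex lies in some bag; for every edge, both endpoints lie together in some bag; and for every vertex, the bags containing it form a connected subtree. Here vertex 3 appears in no bag, so the decomposition is invalid.

No — vertex 3 appears in no bag.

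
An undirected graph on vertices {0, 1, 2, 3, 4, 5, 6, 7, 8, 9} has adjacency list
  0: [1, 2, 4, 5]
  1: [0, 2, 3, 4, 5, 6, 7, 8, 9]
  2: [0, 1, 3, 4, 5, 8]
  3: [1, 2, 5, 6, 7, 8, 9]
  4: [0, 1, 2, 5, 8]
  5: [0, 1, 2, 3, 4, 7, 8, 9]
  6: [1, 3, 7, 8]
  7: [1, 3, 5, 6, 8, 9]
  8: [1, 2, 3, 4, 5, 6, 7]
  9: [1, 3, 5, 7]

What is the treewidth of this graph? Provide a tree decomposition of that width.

Each bag holds 5 vertices, so the decomposition has width 4, which upper-bounds the treewidth. On the other hand G contains the 5-clique {1, 3, 5, 7, 9}. A clique must lie in a single bag of any decomposition, so no decomposition can have width below 4. Therefore the treewidth is 4.

Treewidth 4.
One optimal decomposition is:
Bags: B1 = {1, 2, 4, 5, 8}  B2 = {0, 1, 2, 4, 5}  B3 = {1, 2, 3, 5, 8}  B4 = {1, 3, 5, 7, 8}  B5 = {1, 3, 5, 7, 9}  B6 = {1, 3, 6, 7, 8}
Tree: B1–B2, B1–B3, B3–B4, B4–B5, B4–B6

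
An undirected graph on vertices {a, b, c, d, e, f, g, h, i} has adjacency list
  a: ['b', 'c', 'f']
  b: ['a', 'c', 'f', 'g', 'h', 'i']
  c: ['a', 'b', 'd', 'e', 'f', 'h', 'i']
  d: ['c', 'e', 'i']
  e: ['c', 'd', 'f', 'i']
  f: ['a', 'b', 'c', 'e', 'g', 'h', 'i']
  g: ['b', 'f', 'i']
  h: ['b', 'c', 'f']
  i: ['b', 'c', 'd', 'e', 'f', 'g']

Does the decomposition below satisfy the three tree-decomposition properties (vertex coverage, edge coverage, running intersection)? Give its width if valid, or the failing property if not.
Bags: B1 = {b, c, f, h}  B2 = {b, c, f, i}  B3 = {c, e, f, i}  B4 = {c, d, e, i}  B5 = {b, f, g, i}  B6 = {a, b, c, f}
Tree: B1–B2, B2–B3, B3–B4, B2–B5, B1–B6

Yes; width 3.

Every vertex of G appears in some bag (union = {a, b, c, d, e, f, g, h, i}); every edge is covered by a bag; and for each vertex v the set of bags containing v is connected in the bag tree. The decomposition is therefore valid. The largest bag has 4 vertices, so the width is 3.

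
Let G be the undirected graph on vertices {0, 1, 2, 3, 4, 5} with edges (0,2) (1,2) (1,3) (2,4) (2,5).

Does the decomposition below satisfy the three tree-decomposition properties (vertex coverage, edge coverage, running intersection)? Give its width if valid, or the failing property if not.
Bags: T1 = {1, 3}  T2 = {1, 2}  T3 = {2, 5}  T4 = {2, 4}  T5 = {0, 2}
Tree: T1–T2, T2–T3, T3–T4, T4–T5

Every vertex of G appears in some bag (union = {0, 1, 2, 3, 4, 5}); every edge is covered by a bag; and for each vertex v the set of bags containing v is connected in the bag tree. The decomposition is therefore valid. The largest bag has 2 vertices, so the width is 1.

Yes; width 1.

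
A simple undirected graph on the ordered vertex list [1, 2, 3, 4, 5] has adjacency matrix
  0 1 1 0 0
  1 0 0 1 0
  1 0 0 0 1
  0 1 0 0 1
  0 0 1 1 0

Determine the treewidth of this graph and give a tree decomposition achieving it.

The largest bag has 3 vertices, giving width 2; this decomposition certifies tw(G) ≤ 2. For the lower bound, G contains the cycle 3–1–2–4–5–3, so G is not a forest; only forests have treewidth ≤ 1, hence tw(G) ≥ 2. Hence tw(G) = 2 exactly.

Treewidth 2.
One optimal decomposition is:
Bags: B1 = {1, 2, 3}  B2 = {2, 3, 4}  B3 = {3, 4, 5}
Tree: B1–B2, B2–B3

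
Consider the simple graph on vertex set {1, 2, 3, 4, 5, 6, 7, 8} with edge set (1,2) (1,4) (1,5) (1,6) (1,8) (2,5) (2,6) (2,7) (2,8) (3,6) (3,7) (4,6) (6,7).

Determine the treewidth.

A width-2 tree decomposition is:
Bags: B1 = {1, 2, 5}  B2 = {1, 2, 6}  B3 = {1, 2, 8}  B4 = {2, 6, 7}  B5 = {1, 4, 6}  B6 = {3, 6, 7}
Tree: B1–B2, B1–B3, B2–B4, B2–B5, B4–B6
Each bag holds 3 vertices, so the decomposition has width 2, which upper-bounds the treewidth. On the other hand G contains the 3-clique {1, 2, 8}. A clique must lie in a single bag of any decomposition, so no decomposition can have width below 2. The upper and lower bounds meet at 2, so that is the treewidth.

2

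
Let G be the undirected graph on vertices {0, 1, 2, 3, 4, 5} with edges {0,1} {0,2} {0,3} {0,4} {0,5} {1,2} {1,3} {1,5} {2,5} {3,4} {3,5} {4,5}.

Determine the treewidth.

3

A width-3 tree decomposition is:
Bags: B1 = {0, 3, 4, 5}  B2 = {0, 1, 3, 5}  B3 = {0, 1, 2, 5}
Tree: B1–B2, B2–B3
The largest bag has 4 vertices, giving width 3; this decomposition certifies tw(G) ≤ 3. For the lower bound, the 4 vertices {0, 1, 2, 5} are pairwise adjacent, and any tree decomposition puts a clique entirely inside one bag — forcing width ≥ 3. Therefore the treewidth is 3.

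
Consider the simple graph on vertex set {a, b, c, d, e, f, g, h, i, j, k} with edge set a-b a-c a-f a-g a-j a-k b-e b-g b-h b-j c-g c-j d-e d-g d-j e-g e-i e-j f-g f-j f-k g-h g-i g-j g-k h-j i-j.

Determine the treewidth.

3

A width-3 tree decomposition is:
Bags: B1 = {a, f, g, j}  B2 = {a, c, g, j}  B3 = {a, b, g, j}  B4 = {b, g, h, j}  B5 = {b, e, g, j}  B6 = {d, e, g, j}  B7 = {e, g, i, j}  B8 = {a, f, g, k}
Tree: B1–B2, B1–B3, B3–B4, B3–B5, B5–B6, B6–B7, B1–B8
Every bag has size at most 4, so the width is 4 − 1 = 3 and tw(G) ≤ 3. On the other hand G contains the 4-clique {d, e, g, j}. A clique must lie in a single bag of any decomposition, so no decomposition can have width below 3. The upper and lower bounds meet at 3, so that is the treewidth.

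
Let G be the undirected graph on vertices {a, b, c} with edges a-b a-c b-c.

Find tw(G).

A width-2 tree decomposition is:
Bags: B1 = {a, b, c}
Tree: (single bag)
A single bag containing all 3 vertices is trivially a valid decomposition of width 2. On the other hand G contains the 3-clique {a, b, c}. A clique must lie in a single bag of any decomposition, so no decomposition can have width below 2. The upper and lower bounds meet at 2, so that is the treewidth.

2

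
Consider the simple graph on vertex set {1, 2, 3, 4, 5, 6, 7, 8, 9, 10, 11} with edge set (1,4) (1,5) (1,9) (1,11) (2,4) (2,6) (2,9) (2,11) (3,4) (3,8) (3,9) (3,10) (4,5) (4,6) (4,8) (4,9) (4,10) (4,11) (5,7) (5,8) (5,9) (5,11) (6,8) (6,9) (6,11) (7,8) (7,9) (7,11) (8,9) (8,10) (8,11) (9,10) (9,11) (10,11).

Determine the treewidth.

4

A width-4 tree decomposition is:
Bags: B1 = {4, 5, 8, 9, 11}  B2 = {1, 4, 5, 9, 11}  B3 = {5, 7, 8, 9, 11}  B4 = {4, 6, 8, 9, 11}  B5 = {4, 8, 9, 10, 11}  B6 = {2, 4, 6, 9, 11}  B7 = {3, 4, 8, 9, 10}
Tree: B1–B2, B1–B3, B1–B4, B1–B5, B4–B6, B5–B7
Every bag has size at most 5, so the width is 5 − 1 = 4 and tw(G) ≤ 4. For the lower bound, the 5 vertices {4, 8, 9, 10, 11} are pairwise adjacent, and any tree decomposition puts a clique entirely inside one bag — forcing width ≥ 4. Therefore the treewidth is 4.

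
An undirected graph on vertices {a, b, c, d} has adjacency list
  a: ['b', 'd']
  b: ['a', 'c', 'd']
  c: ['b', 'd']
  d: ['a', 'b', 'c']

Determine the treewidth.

2

A width-2 tree decomposition is:
Bags: B1 = {b, c, d}  B2 = {a, b, d}
Tree: B1–B2
The largest bag has 3 vertices, giving width 2; this decomposition certifies tw(G) ≤ 2. On the other hand G contains the 3-clique {b, c, d}. A clique must lie in a single bag of any decomposition, so no decomposition can have width below 2. Combining the bounds, tw(G) = 2.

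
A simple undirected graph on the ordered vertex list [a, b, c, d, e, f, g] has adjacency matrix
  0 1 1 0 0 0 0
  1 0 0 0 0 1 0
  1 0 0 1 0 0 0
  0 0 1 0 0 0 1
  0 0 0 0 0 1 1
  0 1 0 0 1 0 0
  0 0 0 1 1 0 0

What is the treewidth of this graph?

2

A width-2 tree decomposition is:
Bags: B1 = {e, f, g}  B2 = {d, f, g}  B3 = {c, d, f}  B4 = {a, c, f}  B5 = {a, b, f}
Tree: B1–B2, B2–B3, B3–B4, B4–B5
Each bag holds 3 vertices, so the decomposition has width 2, which upper-bounds the treewidth. For the lower bound, G contains the cycle f–e–g–d–c–a–b–f, so G is not a forest; only forests have treewidth ≤ 1, hence tw(G) ≥ 2. Hence tw(G) = 2 exactly.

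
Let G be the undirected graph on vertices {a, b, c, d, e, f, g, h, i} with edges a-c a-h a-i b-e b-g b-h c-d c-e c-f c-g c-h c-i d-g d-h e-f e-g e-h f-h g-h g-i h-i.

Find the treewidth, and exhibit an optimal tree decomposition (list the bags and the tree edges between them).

Each bag holds 4 vertices, so the decomposition has width 3, which upper-bounds the treewidth. On the other hand G contains the 4-clique {c, d, g, h}. A clique must lie in a single bag of any decomposition, so no decomposition can have width below 3. Hence tw(G) = 3 exactly.

Treewidth 3.
Bags: B1 = {c, g, h, i}  B2 = {c, d, g, h}  B3 = {a, c, h, i}  B4 = {c, e, g, h}  B5 = {b, e, g, h}  B6 = {c, e, f, h}
Tree: B1–B2, B1–B3, B1–B4, B4–B5, B4–B6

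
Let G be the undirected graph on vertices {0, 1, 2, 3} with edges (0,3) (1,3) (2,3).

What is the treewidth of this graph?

1

A width-1 tree decomposition is:
Bags: B1 = {0, 3}  B2 = {1, 3}  B3 = {2, 3}
Tree: B1–B2, B1–B3
The largest bag has 2 vertices, giving width 1; this decomposition certifies tw(G) ≤ 1. Any graph with an edge has treewidth ≥ 1, and G has the edge 0–3. Hence tw(G) = 1 exactly.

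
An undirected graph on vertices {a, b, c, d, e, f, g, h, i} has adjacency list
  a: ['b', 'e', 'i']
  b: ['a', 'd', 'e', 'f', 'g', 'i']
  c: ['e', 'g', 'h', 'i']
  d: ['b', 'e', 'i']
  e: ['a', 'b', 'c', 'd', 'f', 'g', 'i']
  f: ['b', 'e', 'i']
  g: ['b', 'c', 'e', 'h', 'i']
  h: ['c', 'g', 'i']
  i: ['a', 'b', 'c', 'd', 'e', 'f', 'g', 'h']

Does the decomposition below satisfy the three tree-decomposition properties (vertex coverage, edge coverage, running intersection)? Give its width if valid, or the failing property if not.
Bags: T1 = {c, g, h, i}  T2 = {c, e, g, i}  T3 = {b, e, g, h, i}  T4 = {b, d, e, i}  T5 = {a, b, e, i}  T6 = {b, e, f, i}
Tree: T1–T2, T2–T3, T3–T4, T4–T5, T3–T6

No — bags containing vertex h are not connected in the tree.

A tree decomposition must satisfy three properties: every vertex lies in some bag; for every edge, both endpoints lie together in some bag; and for every vertex, the bags containing it form a connected subtree. Here bags containing vertex h are not connected in the tree, so the decomposition is invalid.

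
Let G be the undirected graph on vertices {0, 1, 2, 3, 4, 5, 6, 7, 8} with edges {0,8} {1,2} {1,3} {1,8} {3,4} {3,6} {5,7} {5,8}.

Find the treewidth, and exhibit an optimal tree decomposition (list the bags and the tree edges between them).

Each bag holds 2 vertices, so the decomposition has width 1, which upper-bounds the treewidth. G has an edge, so its treewidth is at least 1. The upper and lower bounds meet at 1, so that is the treewidth.

Treewidth 1.
Bags: B1 = {1, 8}  B2 = {5, 8}  B3 = {1, 3}  B4 = {3, 6}  B5 = {5, 7}  B6 = {0, 8}  B7 = {3, 4}  B8 = {1, 2}
Tree: B1–B2, B1–B3, B3–B4, B2–B5, B1–B6, B3–B7, B1–B8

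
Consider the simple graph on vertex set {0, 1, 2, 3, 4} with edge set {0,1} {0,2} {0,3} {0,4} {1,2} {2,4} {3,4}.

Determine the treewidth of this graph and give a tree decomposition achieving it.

Treewidth 2.
One such decomposition:
Bags: B1 = {0, 1, 2}  B2 = {0, 2, 4}  B3 = {0, 3, 4}
Tree: B1–B2, B2–B3

The largest bag has 3 vertices, giving width 2; this decomposition certifies tw(G) ≤ 2. For the lower bound, the 3 vertices {0, 1, 2} are pairwise adjacent, and any tree decomposition puts a clique entirely inside one bag — forcing width ≥ 2. Hence tw(G) = 2 exactly.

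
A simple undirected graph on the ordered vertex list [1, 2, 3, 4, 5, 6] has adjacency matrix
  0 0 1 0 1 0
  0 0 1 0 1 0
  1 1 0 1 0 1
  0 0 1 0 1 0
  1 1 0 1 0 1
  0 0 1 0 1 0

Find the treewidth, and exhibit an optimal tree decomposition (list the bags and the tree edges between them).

Each bag holds 3 vertices, so the decomposition has width 2, which upper-bounds the treewidth. For the lower bound, G contains the cycle 5–2–3–4–5, so G is not a forest; only forests have treewidth ≤ 1, hence tw(G) ≥ 2. Hence tw(G) = 2 exactly.

Treewidth 2.
One such decomposition:
Bags: B1 = {2, 3, 5}  B2 = {3, 4, 5}  B3 = {3, 5, 6}  B4 = {1, 3, 5}
Tree: B1–B2, B2–B3, B3–B4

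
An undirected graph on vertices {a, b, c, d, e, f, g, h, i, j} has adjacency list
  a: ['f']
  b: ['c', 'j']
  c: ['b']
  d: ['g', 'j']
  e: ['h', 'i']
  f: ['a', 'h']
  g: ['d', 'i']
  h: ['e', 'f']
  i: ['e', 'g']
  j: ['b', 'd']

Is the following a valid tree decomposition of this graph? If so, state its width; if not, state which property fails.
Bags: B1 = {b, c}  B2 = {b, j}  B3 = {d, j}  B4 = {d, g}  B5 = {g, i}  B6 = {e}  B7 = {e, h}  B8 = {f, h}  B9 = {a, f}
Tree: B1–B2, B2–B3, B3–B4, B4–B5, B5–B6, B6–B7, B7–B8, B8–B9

No — edge (i,e) lies in no bag.

A tree decomposition must satisfy three properties: every vertex lies in some bag; for every edge, both endpoints lie together in some bag; and for every vertex, the bags containing it form a connected subtree. Here edge (i,e) lies in no bag, so the decomposition is invalid.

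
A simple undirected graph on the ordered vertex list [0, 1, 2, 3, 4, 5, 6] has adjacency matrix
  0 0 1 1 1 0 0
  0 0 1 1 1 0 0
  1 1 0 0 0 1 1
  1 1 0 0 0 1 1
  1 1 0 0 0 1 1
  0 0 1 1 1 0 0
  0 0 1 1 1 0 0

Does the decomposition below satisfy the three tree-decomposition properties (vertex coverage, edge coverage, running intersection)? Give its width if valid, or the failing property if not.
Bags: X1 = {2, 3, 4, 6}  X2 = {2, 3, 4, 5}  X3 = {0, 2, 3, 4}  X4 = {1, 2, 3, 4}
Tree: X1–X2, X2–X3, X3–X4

Checking the three conditions: (i) the bags cover all of {0, 1, 2, 3, 4, 5, 6}; (ii) for each edge, some bag contains both endpoints; (iii) the bags containing any fixed vertex form a subtree. All hold, so the decomposition is valid with width 4 − 1 = 3.

Yes; width 3.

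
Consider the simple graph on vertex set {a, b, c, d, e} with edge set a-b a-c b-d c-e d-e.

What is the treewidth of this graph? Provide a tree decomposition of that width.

The largest bag has 3 vertices, giving width 2; this decomposition certifies tw(G) ≤ 2. The edges a–b–d–e–c–a form a cycle, so G is not a tree and its treewidth is at least 2. Therefore the treewidth is 2.

Treewidth 2.
One such decomposition:
Bags: B1 = {a, b, d}  B2 = {a, d, e}  B3 = {a, c, e}
Tree: B1–B2, B2–B3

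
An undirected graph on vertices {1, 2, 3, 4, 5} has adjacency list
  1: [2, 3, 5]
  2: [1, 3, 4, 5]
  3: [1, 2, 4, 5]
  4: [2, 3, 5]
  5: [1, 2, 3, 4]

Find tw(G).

3

A width-3 tree decomposition is:
Bags: B1 = {1, 2, 3, 5}  B2 = {2, 3, 4, 5}
Tree: B1–B2
Each bag holds 4 vertices, so the decomposition has width 3, which upper-bounds the treewidth. For the lower bound, the 4 vertices {1, 2, 3, 5} are pairwise adjacent, and any tree decomposition puts a clique entirely inside one bag — forcing width ≥ 3. The upper and lower bounds meet at 3, so that is the treewidth.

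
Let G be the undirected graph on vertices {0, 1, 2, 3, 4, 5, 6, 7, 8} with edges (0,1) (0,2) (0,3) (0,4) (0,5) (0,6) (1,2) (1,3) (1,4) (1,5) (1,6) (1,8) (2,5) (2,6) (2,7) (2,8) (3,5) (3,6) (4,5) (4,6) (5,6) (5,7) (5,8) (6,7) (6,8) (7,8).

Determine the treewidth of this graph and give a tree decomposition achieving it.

Treewidth 4.
Bags: B1 = {0, 1, 3, 5, 6}  B2 = {0, 1, 2, 5, 6}  B3 = {1, 2, 5, 6, 8}  B4 = {0, 1, 4, 5, 6}  B5 = {2, 5, 6, 7, 8}
Tree: B1–B2, B2–B3, B2–B4, B3–B5

Each bag holds 5 vertices, so the decomposition has width 4, which upper-bounds the treewidth. On the other hand G contains the 5-clique {0, 1, 2, 5, 6}. A clique must lie in a single bag of any decomposition, so no decomposition can have width below 4. Therefore the treewidth is 4.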